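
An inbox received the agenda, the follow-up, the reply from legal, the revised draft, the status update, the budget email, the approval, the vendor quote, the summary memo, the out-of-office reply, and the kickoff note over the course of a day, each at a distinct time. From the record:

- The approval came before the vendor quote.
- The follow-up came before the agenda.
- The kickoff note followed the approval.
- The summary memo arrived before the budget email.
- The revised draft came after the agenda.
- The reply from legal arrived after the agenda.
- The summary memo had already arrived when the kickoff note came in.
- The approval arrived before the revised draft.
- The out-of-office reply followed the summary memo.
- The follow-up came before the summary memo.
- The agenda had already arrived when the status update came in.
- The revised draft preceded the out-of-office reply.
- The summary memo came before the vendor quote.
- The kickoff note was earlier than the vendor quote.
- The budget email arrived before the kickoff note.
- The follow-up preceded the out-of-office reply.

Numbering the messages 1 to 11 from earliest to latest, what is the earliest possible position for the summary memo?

2

The follow-up must come before the summary memo — 1 forced predecessor.
Nothing else is forced ahead of the summary memo, so its earliest slot is position 1 + 1 = 2.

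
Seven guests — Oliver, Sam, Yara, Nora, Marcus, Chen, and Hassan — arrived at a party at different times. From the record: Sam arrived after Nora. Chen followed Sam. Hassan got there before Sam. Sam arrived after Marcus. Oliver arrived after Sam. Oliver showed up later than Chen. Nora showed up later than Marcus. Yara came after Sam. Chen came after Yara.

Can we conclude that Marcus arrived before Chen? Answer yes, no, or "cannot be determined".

yes

Chain the constraints: Marcus → Sam → Chen. Each link is directly stated, so Marcus comes before Chen.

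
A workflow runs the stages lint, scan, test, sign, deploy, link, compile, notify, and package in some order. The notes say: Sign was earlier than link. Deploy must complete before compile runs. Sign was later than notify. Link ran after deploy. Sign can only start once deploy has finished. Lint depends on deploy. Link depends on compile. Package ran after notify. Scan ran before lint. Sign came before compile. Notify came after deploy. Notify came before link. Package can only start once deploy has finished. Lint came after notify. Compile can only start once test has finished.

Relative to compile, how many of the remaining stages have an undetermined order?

3

Forced before compile: deploy, notify, sign, and test; forced after compile: link.
That leaves lint, package, and scan with no forced order relative to compile — 3.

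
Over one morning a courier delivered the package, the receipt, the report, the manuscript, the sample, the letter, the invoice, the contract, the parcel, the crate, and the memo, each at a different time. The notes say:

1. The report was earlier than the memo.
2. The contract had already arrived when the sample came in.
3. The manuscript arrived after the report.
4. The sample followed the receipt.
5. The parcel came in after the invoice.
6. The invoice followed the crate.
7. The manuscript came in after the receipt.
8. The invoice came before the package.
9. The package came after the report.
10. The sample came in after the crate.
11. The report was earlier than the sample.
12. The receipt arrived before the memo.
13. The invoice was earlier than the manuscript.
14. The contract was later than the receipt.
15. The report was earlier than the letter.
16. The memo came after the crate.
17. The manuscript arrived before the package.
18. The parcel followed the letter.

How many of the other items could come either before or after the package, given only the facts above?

Forced before the package: the crate, the invoice, the manuscript, the receipt, and the report.
That leaves the contract, the letter, the memo, the parcel, and the sample with no forced order relative to the package — 5.

5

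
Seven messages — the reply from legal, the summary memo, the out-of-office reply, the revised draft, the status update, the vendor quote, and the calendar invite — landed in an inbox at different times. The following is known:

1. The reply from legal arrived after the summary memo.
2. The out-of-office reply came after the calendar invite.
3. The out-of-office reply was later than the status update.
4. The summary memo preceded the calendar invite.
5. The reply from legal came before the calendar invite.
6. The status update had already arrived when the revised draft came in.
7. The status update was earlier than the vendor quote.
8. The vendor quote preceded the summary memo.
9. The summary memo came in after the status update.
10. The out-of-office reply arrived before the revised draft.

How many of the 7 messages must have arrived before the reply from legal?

3

Directly stated before the reply from legal: the summary memo.
The status update reaches the reply from legal via the status update → the summary memo → the reply from legal.
The vendor quote reaches the reply from legal via the vendor quote → the summary memo → the reply from legal.
No chain forces the calendar invite (or any of the others) ahead of the reply from legal.
That's the status update, the summary memo, and the vendor quote — 3 in all.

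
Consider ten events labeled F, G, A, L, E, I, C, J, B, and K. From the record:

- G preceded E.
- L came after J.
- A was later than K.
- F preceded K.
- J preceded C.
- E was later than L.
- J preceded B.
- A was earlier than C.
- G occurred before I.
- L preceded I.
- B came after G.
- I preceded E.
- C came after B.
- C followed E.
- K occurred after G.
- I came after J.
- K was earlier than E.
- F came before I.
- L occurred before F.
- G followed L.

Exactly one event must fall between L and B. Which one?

G

Tracing the constraints gives L → G → B, so G sits after L and before B.
No other event is forced both after L and before B.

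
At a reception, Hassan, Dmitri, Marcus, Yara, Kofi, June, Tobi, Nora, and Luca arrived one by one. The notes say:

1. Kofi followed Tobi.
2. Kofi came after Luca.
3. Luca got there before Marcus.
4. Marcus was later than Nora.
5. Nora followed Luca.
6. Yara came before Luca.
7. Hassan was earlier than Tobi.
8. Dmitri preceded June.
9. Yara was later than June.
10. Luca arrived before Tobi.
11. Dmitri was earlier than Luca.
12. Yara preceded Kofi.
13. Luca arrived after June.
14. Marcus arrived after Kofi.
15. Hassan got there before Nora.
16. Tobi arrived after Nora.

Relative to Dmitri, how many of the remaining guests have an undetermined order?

1

Forced after Dmitri: June, Kofi, Luca, Marcus, Nora, Tobi, and Yara.
That leaves Hassan with no forced order relative to Dmitri — 1.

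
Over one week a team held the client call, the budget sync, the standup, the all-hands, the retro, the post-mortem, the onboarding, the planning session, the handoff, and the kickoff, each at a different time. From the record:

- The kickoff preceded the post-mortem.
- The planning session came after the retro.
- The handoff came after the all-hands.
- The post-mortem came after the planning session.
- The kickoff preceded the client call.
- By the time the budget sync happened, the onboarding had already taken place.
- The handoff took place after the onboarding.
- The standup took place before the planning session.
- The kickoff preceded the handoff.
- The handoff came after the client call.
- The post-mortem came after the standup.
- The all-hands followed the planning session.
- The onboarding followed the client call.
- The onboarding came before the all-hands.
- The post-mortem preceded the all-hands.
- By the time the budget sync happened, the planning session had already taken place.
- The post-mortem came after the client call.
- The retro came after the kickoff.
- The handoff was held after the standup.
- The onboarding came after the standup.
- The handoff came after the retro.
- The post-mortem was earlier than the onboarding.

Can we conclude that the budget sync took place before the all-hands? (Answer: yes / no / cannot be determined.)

No chain of stated constraints runs from the budget sync to the all-hands, and none runs from the all-hands to the budget sync either.
So the relative order of the budget sync and the all-hands is not fixed by the given facts.

cannot be determined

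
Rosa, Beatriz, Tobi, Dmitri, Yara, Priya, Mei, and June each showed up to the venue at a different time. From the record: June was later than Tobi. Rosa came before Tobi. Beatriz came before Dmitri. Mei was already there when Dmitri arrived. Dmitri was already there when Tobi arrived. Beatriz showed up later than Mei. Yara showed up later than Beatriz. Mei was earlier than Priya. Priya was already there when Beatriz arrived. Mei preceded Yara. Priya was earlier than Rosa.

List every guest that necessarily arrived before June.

Beatriz, Dmitri, Mei, Priya, Rosa, Tobi

Directly stated before June: Tobi.
Beatriz reaches June via Beatriz → Dmitri → Tobi → June.
Dmitri reaches June via Dmitri → Tobi → June.
Mei reaches June via Mei → Dmitri → Tobi → June.
Likewise Priya and Rosa each reach June by chaining the stated constraints.
No chain forces Yara ahead of June.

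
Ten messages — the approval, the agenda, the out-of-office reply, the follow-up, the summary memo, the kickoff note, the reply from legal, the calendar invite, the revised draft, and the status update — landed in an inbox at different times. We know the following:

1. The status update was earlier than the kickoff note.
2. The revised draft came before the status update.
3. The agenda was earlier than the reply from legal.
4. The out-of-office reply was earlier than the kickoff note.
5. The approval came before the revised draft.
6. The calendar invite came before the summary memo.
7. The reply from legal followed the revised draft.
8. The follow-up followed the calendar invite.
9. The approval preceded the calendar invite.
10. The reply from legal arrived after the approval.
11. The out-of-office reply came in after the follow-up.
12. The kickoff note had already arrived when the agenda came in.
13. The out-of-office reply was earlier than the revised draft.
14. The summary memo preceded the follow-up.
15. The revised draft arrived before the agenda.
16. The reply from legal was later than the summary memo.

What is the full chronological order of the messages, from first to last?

The constraints fix every adjacent pair, so only one ordering works:
the approval → the calendar invite → the summary memo → the follow-up → the out-of-office reply → the revised draft → the status update → the kickoff note → the agenda → the reply from legal.

the approval, the calendar invite, the summary memo, the follow-up, the out-of-office reply, the revised draft, the status update, the kickoff note, the agenda, the reply from legal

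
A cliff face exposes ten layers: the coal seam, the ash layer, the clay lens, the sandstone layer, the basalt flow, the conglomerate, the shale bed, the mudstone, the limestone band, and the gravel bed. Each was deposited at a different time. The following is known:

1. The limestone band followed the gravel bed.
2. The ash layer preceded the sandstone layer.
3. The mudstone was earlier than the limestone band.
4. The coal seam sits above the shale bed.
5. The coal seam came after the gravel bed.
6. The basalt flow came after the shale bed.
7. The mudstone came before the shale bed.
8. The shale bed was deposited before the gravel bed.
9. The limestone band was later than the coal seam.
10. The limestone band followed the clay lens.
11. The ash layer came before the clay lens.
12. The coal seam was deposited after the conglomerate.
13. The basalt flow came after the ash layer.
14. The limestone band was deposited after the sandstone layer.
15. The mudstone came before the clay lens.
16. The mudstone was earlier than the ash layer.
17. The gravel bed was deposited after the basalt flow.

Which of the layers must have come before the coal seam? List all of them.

Directly stated before the coal seam: the conglomerate, the gravel bed, and the shale bed.
The ash layer reaches the coal seam via the ash layer → the basalt flow → the gravel bed → the coal seam.
The basalt flow reaches the coal seam via the basalt flow → the gravel bed → the coal seam.
The mudstone reaches the coal seam via the mudstone → the shale bed → the coal seam.
No chain forces the limestone band (or any of the others) ahead of the coal seam.

the ash layer, the basalt flow, the conglomerate, the gravel bed, the mudstone, the shale bed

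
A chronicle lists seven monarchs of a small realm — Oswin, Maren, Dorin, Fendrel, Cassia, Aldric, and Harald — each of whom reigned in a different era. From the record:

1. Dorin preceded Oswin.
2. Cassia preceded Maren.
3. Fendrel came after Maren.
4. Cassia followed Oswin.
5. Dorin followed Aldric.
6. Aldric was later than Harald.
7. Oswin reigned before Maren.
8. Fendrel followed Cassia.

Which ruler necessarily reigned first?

Harald has a chain of constraints placing them before every other ruler, so Harald must be first.

Harald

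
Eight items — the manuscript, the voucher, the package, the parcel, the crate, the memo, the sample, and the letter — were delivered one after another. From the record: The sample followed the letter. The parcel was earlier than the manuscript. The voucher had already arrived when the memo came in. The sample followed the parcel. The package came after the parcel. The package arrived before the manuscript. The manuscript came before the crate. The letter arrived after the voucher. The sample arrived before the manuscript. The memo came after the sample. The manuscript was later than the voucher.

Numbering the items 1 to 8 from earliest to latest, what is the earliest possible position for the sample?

The letter, the parcel, and the voucher must all come before the sample — 3 forced predecessors.
Nothing else is forced ahead of the sample, so its earliest slot is position 3 + 1 = 4.

4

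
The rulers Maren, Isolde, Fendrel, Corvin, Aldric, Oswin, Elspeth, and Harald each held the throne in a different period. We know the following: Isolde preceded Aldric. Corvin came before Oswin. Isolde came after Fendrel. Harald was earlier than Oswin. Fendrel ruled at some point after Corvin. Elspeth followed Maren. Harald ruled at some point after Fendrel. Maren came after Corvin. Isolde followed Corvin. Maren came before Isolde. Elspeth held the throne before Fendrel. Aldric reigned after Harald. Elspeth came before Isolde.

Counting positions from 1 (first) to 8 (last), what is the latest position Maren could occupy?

Maren must come before Aldric, Elspeth, Fendrel, Harald, Isolde, and Oswin — 6 rulers forced after them.
Everything else can be placed before Maren in some valid order, so Maren can sit as late as position 8 − 6 = 2.

2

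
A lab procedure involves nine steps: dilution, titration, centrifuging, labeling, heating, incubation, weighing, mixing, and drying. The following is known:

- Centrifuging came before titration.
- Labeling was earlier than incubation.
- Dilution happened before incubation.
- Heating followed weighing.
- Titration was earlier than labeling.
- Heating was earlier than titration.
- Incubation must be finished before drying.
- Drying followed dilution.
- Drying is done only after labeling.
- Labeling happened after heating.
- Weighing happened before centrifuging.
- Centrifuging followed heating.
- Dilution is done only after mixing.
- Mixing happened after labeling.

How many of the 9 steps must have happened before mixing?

5

Directly stated before mixing: labeling.
Centrifuging reaches mixing via centrifuging → titration → labeling → mixing.
Heating reaches mixing via heating → labeling → mixing.
Titration reaches mixing via titration → labeling → mixing.
Likewise weighing reaches mixing by chaining the stated constraints.
That's centrifuging, heating, labeling, titration, and weighing — 5 in all.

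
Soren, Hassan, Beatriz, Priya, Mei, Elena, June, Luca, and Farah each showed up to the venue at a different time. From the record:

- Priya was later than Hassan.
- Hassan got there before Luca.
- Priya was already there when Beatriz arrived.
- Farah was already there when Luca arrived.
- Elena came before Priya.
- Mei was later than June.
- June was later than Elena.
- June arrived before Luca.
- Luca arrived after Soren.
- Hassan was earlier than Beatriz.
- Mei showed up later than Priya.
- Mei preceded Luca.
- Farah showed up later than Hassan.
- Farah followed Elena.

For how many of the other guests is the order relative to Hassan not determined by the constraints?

Forced after Hassan: Beatriz, Farah, Luca, Mei, and Priya.
That leaves Elena, June, and Soren with no forced order relative to Hassan — 3.

3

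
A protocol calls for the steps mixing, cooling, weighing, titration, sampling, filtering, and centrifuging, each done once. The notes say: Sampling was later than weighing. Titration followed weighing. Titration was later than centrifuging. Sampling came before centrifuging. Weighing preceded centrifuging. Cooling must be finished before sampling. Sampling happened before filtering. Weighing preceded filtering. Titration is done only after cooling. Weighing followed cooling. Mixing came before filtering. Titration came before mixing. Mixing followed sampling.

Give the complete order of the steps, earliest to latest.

The constraints fix every adjacent pair, so only one ordering works:
cooling → weighing → sampling → centrifuging → titration → mixing → filtering.

cooling, weighing, sampling, centrifuging, titration, mixing, filtering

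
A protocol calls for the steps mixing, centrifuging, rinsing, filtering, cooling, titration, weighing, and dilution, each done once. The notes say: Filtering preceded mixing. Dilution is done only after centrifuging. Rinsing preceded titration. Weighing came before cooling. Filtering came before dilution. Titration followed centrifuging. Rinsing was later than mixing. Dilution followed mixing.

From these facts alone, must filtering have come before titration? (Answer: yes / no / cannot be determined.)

yes

Chain the constraints: filtering → mixing → rinsing → titration. Each link is directly stated, so filtering comes before titration.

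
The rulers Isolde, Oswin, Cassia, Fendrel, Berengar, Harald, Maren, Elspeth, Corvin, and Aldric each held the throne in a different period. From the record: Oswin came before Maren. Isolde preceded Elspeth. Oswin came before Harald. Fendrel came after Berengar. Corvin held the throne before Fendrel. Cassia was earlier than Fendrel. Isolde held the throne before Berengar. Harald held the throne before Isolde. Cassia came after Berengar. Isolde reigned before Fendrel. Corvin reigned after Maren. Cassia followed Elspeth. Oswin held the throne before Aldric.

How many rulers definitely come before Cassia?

Directly stated before Cassia: Berengar and Elspeth.
Harald reaches Cassia via Harald → Isolde → Berengar → Cassia.
Isolde reaches Cassia via Isolde → Berengar → Cassia.
Oswin reaches Cassia via Oswin → Harald → Isolde → Berengar → Cassia.
No chain forces Fendrel (or any of the others) ahead of Cassia.
That's Berengar, Elspeth, Harald, Isolde, and Oswin — 5 in all.

5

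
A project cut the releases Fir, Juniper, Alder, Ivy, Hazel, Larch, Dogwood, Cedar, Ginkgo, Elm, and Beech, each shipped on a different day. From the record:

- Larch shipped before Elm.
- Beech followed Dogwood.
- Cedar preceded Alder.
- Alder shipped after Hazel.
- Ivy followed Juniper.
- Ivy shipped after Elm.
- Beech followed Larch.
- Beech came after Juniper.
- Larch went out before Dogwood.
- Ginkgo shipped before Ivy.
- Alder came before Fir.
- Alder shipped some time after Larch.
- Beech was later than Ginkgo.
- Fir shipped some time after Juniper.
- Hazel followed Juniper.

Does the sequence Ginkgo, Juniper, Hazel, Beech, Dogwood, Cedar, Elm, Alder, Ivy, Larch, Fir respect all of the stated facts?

The constraints require Larch before Elm, but in the proposed sequence Elm appears ahead of Larch. That one violation is enough.

no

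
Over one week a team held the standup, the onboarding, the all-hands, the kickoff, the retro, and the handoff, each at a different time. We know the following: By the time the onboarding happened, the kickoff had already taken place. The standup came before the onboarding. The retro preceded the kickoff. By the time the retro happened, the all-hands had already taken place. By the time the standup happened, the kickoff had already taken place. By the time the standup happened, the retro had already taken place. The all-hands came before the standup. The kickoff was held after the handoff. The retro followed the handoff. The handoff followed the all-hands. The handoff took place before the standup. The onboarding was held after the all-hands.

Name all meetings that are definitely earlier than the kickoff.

the all-hands, the handoff, the retro

Directly stated before the kickoff: the handoff and the retro.
The all-hands reaches the kickoff via the all-hands → the handoff → the kickoff.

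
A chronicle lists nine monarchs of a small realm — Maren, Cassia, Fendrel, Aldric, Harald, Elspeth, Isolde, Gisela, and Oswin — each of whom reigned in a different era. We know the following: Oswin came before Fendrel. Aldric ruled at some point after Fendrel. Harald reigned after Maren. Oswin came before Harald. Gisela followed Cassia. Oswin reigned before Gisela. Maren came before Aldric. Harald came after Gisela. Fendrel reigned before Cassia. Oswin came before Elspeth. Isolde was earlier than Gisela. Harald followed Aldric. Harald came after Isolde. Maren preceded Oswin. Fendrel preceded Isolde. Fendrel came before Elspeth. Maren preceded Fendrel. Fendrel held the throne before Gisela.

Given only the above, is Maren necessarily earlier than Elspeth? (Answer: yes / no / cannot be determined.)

Chain the constraints: Maren → Oswin → Elspeth. Each link is directly stated, so Maren comes before Elspeth.

yes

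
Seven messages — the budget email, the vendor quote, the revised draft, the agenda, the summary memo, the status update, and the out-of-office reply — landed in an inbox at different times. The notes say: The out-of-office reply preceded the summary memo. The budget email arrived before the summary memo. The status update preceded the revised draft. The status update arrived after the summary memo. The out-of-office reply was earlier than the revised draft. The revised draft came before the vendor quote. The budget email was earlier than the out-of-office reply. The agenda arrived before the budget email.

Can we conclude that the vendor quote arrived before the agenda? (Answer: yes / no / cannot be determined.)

Tracing the constraints gives the agenda → the budget email → the out-of-office reply → the revised draft → the vendor quote, so the agenda must come before the vendor quote.
That means the vendor quote cannot be before the agenda.

no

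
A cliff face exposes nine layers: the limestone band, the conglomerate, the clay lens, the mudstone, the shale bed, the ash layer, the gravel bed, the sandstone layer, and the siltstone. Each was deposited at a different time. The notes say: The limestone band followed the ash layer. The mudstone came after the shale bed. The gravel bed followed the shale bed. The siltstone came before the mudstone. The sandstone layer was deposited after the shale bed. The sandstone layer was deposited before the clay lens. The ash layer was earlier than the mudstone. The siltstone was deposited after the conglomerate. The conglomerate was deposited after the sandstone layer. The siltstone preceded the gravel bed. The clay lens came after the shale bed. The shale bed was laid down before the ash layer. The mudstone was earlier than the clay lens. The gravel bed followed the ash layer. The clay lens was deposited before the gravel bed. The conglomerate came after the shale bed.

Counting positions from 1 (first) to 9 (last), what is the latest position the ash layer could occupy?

5

The ash layer must come before the clay lens, the gravel bed, the limestone band, and the mudstone — 4 layers forced after it.
Everything else can be placed before the ash layer in some valid order, so the ash layer can sit as late as position 9 − 4 = 5.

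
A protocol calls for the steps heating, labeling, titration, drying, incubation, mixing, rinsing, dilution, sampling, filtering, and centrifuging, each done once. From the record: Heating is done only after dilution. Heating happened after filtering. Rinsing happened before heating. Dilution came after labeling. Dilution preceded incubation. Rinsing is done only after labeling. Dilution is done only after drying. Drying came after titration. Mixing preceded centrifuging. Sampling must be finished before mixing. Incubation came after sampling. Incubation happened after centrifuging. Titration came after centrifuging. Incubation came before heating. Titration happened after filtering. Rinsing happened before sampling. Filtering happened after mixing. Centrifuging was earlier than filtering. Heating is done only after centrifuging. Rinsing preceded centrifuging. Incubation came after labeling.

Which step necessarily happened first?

labeling

Labeling has a chain of constraints placing it before every other step, so labeling must be first.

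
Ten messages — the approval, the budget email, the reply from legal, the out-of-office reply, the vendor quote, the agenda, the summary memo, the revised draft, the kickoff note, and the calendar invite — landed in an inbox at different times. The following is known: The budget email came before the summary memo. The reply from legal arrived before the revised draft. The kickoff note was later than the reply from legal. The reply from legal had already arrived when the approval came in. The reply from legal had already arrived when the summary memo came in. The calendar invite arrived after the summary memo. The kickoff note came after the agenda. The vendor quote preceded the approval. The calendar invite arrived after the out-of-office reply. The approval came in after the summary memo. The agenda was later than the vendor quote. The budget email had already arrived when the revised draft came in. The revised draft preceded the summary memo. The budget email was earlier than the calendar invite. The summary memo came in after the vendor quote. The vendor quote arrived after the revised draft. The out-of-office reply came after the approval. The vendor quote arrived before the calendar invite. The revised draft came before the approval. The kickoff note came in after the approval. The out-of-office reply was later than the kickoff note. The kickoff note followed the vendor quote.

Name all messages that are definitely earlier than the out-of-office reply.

Directly stated before the out-of-office reply: the approval and the kickoff note.
The agenda reaches the out-of-office reply via the agenda → the kickoff note → the out-of-office reply.
The budget email reaches the out-of-office reply via the budget email → the revised draft → the approval → the out-of-office reply.
The reply from legal reaches the out-of-office reply via the reply from legal → the approval → the out-of-office reply.
Likewise the revised draft, the summary memo, and the vendor quote each reach the out-of-office reply by chaining the stated constraints.
No chain forces the calendar invite ahead of the out-of-office reply.

the agenda, the approval, the budget email, the kickoff note, the reply from legal, the revised draft, the summary memo, the vendor quote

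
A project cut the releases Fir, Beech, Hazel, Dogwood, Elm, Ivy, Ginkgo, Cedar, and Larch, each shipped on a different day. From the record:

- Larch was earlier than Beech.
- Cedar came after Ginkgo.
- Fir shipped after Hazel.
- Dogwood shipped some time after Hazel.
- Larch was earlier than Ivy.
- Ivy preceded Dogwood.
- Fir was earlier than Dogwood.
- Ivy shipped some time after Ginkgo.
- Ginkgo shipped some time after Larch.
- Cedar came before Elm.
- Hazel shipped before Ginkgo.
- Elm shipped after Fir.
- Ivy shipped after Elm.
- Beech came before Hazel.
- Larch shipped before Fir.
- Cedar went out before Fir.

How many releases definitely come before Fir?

Directly stated before Fir: Cedar, Hazel, and Larch.
Beech reaches Fir via Beech → Hazel → Fir.
Ginkgo reaches Fir via Ginkgo → Cedar → Fir.
No chain forces Ivy (or any of the others) ahead of Fir.
That's Beech, Cedar, Ginkgo, Hazel, and Larch — 5 in all.

5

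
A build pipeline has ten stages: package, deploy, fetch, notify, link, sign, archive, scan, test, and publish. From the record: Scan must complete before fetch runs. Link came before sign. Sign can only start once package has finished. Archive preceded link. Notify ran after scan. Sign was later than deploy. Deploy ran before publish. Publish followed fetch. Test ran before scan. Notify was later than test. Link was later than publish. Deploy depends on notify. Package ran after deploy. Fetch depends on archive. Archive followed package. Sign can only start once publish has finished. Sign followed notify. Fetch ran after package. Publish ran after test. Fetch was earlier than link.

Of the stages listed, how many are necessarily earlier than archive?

5

Directly stated before archive: package.
Deploy reaches archive via deploy → package → archive.
Notify reaches archive via notify → deploy → package → archive.
Scan reaches archive via scan → notify → deploy → package → archive.
Likewise test reaches archive by chaining the stated constraints.
No chain forces publish (or any of the others) ahead of archive.
That's deploy, notify, package, scan, and test — 5 in all.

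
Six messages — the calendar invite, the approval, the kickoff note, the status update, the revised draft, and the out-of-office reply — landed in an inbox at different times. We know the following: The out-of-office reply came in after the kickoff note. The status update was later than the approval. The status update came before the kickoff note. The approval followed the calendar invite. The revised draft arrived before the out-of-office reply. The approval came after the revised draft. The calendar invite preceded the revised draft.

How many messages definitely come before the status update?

Directly stated before the status update: the approval.
The calendar invite reaches the status update via the calendar invite → the approval → the status update.
The revised draft reaches the status update via the revised draft → the approval → the status update.
No chain forces the out-of-office reply (or any of the others) ahead of the status update.
That's the approval, the calendar invite, and the revised draft — 3 in all.

3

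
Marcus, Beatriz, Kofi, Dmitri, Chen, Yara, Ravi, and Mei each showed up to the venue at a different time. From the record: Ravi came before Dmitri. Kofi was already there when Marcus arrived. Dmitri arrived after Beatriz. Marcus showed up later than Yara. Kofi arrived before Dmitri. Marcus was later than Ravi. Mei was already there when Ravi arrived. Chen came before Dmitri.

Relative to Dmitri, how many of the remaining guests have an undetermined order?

Forced before Dmitri: Beatriz, Chen, Kofi, Mei, and Ravi.
That leaves Marcus and Yara with no forced order relative to Dmitri — 2.

2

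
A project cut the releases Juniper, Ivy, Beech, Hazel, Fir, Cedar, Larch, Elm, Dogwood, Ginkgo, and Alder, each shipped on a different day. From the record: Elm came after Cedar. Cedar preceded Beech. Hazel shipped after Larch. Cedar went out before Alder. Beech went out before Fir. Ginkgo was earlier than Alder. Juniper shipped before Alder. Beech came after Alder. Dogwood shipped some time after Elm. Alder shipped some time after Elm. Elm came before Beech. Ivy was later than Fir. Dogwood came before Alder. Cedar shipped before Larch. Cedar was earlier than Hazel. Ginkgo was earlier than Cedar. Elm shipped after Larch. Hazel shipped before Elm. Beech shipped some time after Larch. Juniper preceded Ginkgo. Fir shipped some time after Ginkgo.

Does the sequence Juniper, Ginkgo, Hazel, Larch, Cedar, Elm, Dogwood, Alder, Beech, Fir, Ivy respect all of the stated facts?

no

The constraints require Larch before Hazel, but in the proposed sequence Hazel appears ahead of Larch. That one violation is enough.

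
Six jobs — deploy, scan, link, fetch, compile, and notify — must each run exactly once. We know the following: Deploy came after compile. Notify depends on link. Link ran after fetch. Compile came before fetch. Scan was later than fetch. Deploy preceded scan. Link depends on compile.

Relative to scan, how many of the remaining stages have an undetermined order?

Forced before scan: compile, deploy, and fetch.
That leaves link and notify with no forced order relative to scan — 2.

2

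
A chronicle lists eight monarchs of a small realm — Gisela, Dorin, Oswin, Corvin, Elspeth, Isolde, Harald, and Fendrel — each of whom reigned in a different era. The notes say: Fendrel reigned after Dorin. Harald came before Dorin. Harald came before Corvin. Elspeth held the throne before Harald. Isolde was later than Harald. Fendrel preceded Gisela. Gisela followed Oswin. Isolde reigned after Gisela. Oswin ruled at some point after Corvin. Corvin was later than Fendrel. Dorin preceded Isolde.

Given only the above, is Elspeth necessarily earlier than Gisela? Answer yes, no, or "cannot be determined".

yes

Chain the constraints: Elspeth → Harald → Corvin → Oswin → Gisela. Each link is directly stated, so Elspeth comes before Gisela.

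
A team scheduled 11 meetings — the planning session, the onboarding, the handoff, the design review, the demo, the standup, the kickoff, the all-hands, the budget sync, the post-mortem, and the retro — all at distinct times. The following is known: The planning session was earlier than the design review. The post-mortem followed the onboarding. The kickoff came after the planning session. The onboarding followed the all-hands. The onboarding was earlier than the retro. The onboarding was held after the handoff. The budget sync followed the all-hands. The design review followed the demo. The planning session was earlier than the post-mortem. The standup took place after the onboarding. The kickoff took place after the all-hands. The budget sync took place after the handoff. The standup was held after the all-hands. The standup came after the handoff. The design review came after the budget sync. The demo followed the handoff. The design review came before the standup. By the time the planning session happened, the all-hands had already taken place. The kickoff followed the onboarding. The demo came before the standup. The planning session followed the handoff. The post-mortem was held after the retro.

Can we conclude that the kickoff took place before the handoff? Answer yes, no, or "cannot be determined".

no

Tracing the constraints gives the handoff → the onboarding → the kickoff, so the handoff must come before the kickoff.
That means the kickoff cannot be before the handoff.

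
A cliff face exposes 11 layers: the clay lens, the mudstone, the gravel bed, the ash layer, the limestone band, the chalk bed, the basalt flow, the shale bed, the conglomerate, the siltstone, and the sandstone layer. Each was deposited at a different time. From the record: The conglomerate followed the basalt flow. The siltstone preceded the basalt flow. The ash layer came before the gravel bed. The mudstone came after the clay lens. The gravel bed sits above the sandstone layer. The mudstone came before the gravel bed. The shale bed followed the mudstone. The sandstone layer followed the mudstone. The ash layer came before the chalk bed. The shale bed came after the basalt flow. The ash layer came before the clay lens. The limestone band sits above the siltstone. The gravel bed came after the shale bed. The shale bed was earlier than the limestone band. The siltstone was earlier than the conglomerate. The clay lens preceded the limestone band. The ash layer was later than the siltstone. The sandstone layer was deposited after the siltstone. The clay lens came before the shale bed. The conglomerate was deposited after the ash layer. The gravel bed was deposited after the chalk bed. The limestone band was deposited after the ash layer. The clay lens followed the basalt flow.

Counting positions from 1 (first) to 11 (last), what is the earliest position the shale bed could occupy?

The ash layer, the basalt flow, the clay lens, the mudstone, and the siltstone must all come before the shale bed — 5 forced predecessors.
Nothing else is forced ahead of the shale bed, so its earliest slot is position 5 + 1 = 6.

6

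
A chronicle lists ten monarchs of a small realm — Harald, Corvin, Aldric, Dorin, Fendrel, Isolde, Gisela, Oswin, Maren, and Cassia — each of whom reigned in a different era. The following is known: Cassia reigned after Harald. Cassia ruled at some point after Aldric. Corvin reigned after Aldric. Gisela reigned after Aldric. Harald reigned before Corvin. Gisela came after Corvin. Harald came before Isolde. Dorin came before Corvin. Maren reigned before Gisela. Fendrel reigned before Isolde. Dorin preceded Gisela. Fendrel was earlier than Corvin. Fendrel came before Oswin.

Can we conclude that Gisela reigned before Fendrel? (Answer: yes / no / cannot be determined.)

no

Tracing the constraints gives Fendrel → Corvin → Gisela, so Fendrel must come before Gisela.
That means Gisela cannot be before Fendrel.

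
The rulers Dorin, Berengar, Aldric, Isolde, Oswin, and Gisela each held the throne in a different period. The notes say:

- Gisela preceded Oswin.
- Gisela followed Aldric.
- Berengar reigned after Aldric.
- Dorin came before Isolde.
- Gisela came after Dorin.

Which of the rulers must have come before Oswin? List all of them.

Directly stated before Oswin: Gisela.
Aldric reaches Oswin via Aldric → Gisela → Oswin.
Dorin reaches Oswin via Dorin → Gisela → Oswin.
No chain forces Berengar (or any of the others) ahead of Oswin.

Aldric, Dorin, Gisela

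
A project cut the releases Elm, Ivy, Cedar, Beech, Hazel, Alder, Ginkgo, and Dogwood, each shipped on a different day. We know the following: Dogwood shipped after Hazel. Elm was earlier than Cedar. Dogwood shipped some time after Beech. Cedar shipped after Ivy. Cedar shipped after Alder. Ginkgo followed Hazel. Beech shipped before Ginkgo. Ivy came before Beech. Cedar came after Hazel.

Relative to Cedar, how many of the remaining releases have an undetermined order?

3

Forced before Cedar: Alder, Elm, Hazel, and Ivy.
That leaves Beech, Dogwood, and Ginkgo with no forced order relative to Cedar — 3.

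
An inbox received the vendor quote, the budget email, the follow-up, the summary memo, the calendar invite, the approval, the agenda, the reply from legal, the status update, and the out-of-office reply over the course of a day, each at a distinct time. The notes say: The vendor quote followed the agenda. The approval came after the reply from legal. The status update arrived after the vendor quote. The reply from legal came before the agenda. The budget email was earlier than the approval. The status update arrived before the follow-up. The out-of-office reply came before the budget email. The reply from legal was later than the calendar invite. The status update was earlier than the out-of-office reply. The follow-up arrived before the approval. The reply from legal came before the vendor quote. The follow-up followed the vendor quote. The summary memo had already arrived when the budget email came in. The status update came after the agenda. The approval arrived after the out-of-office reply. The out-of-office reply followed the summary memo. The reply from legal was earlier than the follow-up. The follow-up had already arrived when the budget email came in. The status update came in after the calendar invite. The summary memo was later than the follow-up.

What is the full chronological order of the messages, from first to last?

the calendar invite, the reply from legal, the agenda, the vendor quote, the status update, the follow-up, the summary memo, the out-of-office reply, the budget email, the approval

The constraints fix every adjacent pair, so only one ordering works:
the calendar invite → the reply from legal → the agenda → the vendor quote → the status update → the follow-up → the summary memo → the out-of-office reply → the budget email → the approval.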